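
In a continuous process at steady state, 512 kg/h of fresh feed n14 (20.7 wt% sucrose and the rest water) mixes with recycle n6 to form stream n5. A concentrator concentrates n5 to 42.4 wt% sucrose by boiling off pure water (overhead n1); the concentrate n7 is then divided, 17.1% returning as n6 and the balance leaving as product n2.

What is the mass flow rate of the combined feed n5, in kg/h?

563.6 kg/h

Overall sucrose balance (none leaves overhead): sucrose in fresh feed = sucrose in product, i.e. 512×0.207 = (1−0.171)·n7·0.424.
n7 = 105.98/(0.424×0.829) = 301.52 kg/h.
Recycle n6 = 0.171×301.52 = 51.56 kg/h.
Combined feed n5 = 512 + 51.56 = 563.56 kg/h.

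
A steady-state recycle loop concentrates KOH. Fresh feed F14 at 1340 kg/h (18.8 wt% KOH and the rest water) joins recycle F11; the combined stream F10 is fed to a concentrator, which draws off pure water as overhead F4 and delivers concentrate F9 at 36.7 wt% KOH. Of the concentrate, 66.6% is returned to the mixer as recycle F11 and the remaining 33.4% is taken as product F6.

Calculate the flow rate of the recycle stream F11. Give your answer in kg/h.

Overall KOH balance (none leaves overhead): KOH in fresh feed = KOH in product, i.e. 1340×0.188 = (1−0.666)·F9·0.367.
F9 = 251.92/(0.367×0.334) = 2055.2 kg/h.
Recycle F11 = 0.666×2055.2 = 1368.8 kg/h.

1369 kg/h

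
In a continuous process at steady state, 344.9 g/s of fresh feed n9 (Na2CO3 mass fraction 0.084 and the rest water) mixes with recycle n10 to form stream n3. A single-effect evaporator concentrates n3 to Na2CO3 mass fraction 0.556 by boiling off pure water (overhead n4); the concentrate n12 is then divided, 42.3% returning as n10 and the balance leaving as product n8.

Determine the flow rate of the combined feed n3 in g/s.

383.1 g/s

Overall Na2CO3 balance (none leaves overhead): Na2CO3 in fresh feed = Na2CO3 in product, i.e. 344.9×0.084 = (1−0.423)·n12·0.556.
n12 = 28.972/(0.556×0.577) = 90.307 g/s.
Recycle n10 = 0.423×90.307 = 38.2 g/s.
Combined feed n3 = 344.9 + 38.2 = 383.1 g/s.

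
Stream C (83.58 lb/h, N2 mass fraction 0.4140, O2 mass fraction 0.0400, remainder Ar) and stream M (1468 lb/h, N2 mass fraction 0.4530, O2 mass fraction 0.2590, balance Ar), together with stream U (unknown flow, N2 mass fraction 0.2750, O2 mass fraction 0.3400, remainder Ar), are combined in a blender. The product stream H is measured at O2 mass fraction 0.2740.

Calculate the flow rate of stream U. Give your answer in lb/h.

Let U be the unknown flow. Total out = 1551.6 + U.
O2 balance: 383.56 + 0.340·U = 0.274·(1551.6 + U)
(0.340 − 0.274)·U = 0.274×1551.6 − 383.56 = 41.578
U = 41.578 / 0.066 = 629.97 lb/h

630 lb/h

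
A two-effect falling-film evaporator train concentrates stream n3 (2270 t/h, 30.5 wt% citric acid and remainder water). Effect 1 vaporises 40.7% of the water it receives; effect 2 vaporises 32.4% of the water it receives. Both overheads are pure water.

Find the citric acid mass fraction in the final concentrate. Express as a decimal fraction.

0.523

water in feed = 2270×0.695 = 1577.6 t/h.
After stage 1: water left = (1−0.407)×1577.6 = 935.55; stream total = 1627.9 t/h.
After stage 2: water left = (1−0.324)×935.55 = 632.43; final concentrate = 1324.8 t/h.
citric acid fraction = 692.35/1324.8 = 0.523.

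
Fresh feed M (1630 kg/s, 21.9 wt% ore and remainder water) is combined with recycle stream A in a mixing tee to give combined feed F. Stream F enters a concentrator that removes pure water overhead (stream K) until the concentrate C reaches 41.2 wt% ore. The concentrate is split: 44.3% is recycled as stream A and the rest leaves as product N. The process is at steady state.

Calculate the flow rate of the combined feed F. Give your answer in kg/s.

Overall ore balance (none leaves overhead): ore in fresh feed = ore in product, i.e. 1630×0.219 = (1−0.443)·C·0.412.
C = 356.97/(0.412×0.557) = 1555.5 kg/s.
Recycle A = 0.443×1555.5 = 689.1 kg/s.
Combined feed F = 1630 + 689.1 = 2319.1 kg/s.

2319 kg/s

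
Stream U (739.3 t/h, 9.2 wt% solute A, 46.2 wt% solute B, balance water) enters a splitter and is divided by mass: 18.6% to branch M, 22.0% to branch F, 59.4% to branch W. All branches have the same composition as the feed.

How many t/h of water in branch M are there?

Branch M total = 0.186×739.3 = 137.51 t/h.
water in M = 0.446×137.51 = 61.329 t/h.

61.33 t/h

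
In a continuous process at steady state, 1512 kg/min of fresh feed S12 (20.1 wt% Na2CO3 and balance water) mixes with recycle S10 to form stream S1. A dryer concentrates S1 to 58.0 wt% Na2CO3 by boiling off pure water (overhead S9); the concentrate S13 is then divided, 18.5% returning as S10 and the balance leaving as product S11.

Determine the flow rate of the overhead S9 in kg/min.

988 kg/min

Overall Na2CO3 balance (none leaves overhead): Na2CO3 in fresh feed = Na2CO3 in product, i.e. 1512×0.201 = (1−0.185)·S13·0.580.
S13 = 303.91/(0.580×0.815) = 642.93 kg/min.
Recycle S10 = 0.185×642.93 = 118.94 kg/min.
Combined feed S1 = 1512 + 118.94 = 1630.9 kg/min.
Overhead S9 = S1 − S13 = 1630.9 − 642.93 = 988.01 kg/min.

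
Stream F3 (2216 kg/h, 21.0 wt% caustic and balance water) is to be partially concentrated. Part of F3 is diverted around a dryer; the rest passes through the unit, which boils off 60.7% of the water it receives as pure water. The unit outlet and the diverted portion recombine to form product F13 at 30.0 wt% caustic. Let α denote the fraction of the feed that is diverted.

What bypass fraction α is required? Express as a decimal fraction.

0.374

All 2216×0.210 = 465.36 kg/h of caustic reaches F13, so F13 = 465.36/0.300 = 1551.2 kg/h and vapour = 664.8 kg/h.
The evaporator receives (1−α)·2216 of feed at 0.790 water and removes 0.607 of that water:
0.607×0.790×(1−α)×2216 = 664.8
(1−α) = 664.8/1062.6 = 0.6256;  α = 0.3744.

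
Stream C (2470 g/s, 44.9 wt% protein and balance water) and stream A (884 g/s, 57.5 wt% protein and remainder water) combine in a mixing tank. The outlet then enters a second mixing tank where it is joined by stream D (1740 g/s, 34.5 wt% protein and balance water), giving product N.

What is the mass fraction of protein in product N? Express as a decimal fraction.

Overall, product flow = 5094 g/s.
protein in = 2470×0.449 + 884×0.575 + 1740×0.345 = 2217.6 g/s.
protein fraction in N = 0.435.

0.435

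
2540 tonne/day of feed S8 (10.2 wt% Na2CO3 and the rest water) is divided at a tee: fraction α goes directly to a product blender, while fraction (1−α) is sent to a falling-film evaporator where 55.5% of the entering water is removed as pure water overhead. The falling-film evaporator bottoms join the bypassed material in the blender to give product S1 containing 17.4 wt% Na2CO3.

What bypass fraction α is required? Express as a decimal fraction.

0.170

All 2540×0.102 = 259.08 tonne/day of Na2CO3 reaches S1, so S1 = 259.08/0.174 = 1489 tonne/day and vapour = 1051 tonne/day.
The evaporator receives (1−α)·2540 of feed at 0.898 water and removes 0.555 of that water:
0.555×0.898×(1−α)×2540 = 1051
(1−α) = 1051/1265.9 = 0.8303;  α = 0.1697.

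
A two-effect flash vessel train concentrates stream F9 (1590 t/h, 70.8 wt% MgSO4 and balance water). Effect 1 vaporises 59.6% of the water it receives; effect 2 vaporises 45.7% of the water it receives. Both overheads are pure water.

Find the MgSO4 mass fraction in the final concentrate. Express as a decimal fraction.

0.917

water in feed = 1590×0.292 = 464.28 t/h.
After stage 1: water left = (1−0.596)×464.28 = 187.57; stream total = 1313.3 t/h.
After stage 2: water left = (1−0.457)×187.57 = 101.85; final concentrate = 1227.6 t/h.
MgSO4 fraction = 1125.7/1227.6 = 0.917.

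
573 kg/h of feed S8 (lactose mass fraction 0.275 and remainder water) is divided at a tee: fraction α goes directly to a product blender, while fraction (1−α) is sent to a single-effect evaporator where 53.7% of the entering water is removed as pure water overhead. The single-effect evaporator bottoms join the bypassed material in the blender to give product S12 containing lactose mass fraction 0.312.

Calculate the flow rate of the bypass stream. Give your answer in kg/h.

398.5 kg/h

All 573×0.275 = 157.58 kg/h of lactose reaches S12, so S12 = 157.58/0.312 = 505.05 kg/h and vapour = 67.952 kg/h.
The evaporator receives (1−α)·573 of feed at 0.725 water and removes 0.537 of that water:
0.537×0.725×(1−α)×573 = 67.952
(1−α) = 67.952/223.08 = 0.3046;  α = 0.6954.
Bypass flow = 0.6954×573 = 398.46 kg/h.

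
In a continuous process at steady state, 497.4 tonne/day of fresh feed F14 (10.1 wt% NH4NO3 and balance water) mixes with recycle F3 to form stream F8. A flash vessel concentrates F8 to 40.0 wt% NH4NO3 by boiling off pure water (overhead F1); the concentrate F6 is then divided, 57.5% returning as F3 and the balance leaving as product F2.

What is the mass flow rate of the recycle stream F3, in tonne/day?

169.9 tonne/day

Overall NH4NO3 balance (none leaves overhead): NH4NO3 in fresh feed = NH4NO3 in product, i.e. 497.4×0.101 = (1−0.575)·F6·0.400.
F6 = 50.237/(0.400×0.425) = 295.51 tonne/day.
Recycle F3 = 0.575×295.51 = 169.92 tonne/day.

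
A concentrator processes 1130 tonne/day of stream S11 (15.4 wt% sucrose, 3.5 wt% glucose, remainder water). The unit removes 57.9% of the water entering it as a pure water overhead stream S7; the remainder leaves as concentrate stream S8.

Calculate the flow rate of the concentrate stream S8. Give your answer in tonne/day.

599.4 tonne/day

water entering = 1130×0.811 = 916.43 tonne/day; overhead removed = 0.579×916.43 = 530.61 tonne/day.
Concentrate = 1130 − 530.61 = 599.39 tonne/day.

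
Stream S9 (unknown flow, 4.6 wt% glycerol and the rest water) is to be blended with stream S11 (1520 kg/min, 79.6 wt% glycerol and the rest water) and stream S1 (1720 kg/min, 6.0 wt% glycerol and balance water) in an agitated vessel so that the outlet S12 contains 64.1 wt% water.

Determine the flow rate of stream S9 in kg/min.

Let S9 be the unknown flow. Total out = 3240 + S9.
water balance: 1926.9 + 0.954·S9 = 0.641·(3240 + S9)
(0.954 − 0.641)·S9 = 0.641×3240 − 1926.9 = 149.96
S9 = 149.96 / 0.313 = 479.11 kg/min

479.1 kg/min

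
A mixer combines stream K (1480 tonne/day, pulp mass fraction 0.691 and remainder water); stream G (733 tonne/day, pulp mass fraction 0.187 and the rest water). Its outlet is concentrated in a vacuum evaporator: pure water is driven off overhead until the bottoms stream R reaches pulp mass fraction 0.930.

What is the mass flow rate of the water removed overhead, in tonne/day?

pulp entering = 1480×0.691 + 733×0.187 = 1159.8 tonne/day.
All pulp reports to R, so R = 1159.8/0.930 = 1247 tonne/day.
Total feed = 2213 tonne/day; overhead = 2213 − 1247 = 965.96 tonne/day.

966 tonne/day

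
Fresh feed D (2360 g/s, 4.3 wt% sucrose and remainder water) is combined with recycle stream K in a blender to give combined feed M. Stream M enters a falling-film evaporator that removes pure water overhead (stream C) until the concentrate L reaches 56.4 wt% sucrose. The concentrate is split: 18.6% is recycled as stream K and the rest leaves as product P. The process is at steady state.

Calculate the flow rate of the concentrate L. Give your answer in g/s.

221 g/s

Overall sucrose balance (none leaves overhead): sucrose in fresh feed = sucrose in product, i.e. 2360×0.043 = (1−0.186)·L·0.564.
L = 101.48/(0.564×0.814) = 221.04 g/s.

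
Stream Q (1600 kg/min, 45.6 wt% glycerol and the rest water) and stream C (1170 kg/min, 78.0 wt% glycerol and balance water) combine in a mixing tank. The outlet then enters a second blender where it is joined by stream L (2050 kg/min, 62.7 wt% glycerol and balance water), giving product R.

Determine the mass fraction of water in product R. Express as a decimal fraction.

Overall, product flow = 4820 kg/min.
water in = 1600×0.544 + 1170×0.220 + 2050×0.373 = 1892.5 kg/min.
water fraction in R = 0.393.

0.393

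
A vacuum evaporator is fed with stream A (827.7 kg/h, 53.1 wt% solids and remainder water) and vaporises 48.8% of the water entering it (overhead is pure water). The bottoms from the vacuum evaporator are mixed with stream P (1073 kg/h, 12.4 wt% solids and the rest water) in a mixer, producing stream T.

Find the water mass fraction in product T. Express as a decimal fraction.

0.6654

Vapour removed = 0.488×0.469×827.7 = 189.44 kg/h; concentrate = 638.26 kg/h.
water reaching the mixer = 198.75 (from concentrate) + 1073×0.876 = 1138.7 kg/h.
Product flow = 638.26 + 1073 = 1711.3 kg/h; water fraction = 0.6654.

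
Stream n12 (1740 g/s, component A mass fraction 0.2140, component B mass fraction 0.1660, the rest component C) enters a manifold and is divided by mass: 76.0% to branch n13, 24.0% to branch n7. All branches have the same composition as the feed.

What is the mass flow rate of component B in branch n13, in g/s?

Branch n13 total = 0.760×1740 = 1322.4 g/s.
component B in n13 = 0.166×1322.4 = 219.52 g/s.

219.5 g/s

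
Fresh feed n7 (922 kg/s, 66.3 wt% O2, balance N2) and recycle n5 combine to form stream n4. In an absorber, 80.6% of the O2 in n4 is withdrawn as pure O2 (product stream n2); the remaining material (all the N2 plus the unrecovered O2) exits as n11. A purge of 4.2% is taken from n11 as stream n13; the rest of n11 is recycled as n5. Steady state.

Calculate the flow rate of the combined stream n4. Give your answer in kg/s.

8149 kg/s

N2 enters only via n7 and leaves only via the purge: 922×0.337 = 0.042×(N2 in n11), and the absorber passes all N2, so N2 in n4 = N2 in n11 = 7398 kg/s.
O2 in n4: m_A = 922×0.663 + (1−0.042)·(1−0.806)·m_A, so m_A = 611.29/0.8141 = 750.83 kg/s.
n4 = 750.83 + 7398 = 8148.8 kg/s.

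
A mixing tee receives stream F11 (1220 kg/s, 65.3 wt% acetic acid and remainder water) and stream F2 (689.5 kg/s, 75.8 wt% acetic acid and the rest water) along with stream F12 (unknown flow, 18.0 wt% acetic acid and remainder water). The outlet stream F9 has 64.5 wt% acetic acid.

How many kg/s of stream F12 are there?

Let F12 be the unknown flow. Total out = 1909.5 + F12.
acetic acid balance: 1319.3 + 0.180·F12 = 0.645·(1909.5 + F12)
(0.180 − 0.645)·F12 = 0.645×1909.5 − 1319.3 = -87.673
F12 = -87.673 / -0.465 = 188.55 kg/s

188.5 kg/s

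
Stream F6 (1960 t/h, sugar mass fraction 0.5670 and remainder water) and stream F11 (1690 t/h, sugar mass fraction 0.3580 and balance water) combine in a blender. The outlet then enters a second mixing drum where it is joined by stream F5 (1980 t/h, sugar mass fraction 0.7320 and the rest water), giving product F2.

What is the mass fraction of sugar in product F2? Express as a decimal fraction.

0.5623

Overall, product flow = 5630 t/h.
sugar in = 1960×0.567 + 1690×0.358 + 1980×0.732 = 3165.7 t/h.
sugar fraction in F2 = 0.5623.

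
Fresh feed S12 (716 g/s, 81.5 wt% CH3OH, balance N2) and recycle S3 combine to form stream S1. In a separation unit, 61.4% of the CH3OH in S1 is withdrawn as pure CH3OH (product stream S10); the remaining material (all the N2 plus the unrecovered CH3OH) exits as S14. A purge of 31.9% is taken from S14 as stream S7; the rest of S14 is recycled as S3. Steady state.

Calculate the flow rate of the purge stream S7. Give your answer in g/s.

229.9 g/s

N2 enters only via S12 and leaves only via the purge: 716×0.185 = 0.319×(N2 in S14), and the separation unit passes all N2, so N2 in S1 = N2 in S14 = 415.24 g/s.
CH3OH in S1: m_A = 716×0.815 + (1−0.319)·(1−0.614)·m_A, so m_A = 583.54/0.7371 = 791.63 g/s.
S14 = (1−0.614)×791.63 + 415.24 = 720.81 g/s.
Purge S7 = 0.319×720.81 = 229.94 g/s.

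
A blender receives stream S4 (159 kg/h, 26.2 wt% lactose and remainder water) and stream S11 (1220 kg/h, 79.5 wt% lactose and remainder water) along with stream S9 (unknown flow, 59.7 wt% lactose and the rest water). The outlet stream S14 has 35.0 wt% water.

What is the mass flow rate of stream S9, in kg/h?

Let S9 be the unknown flow. Total out = 1379 + S9.
water balance: 367.44 + 0.403·S9 = 0.350·(1379 + S9)
(0.403 − 0.350)·S9 = 0.350×1379 − 367.44 = 115.21
S9 = 115.21 / 0.053 = 2173.7 kg/h

2174 kg/h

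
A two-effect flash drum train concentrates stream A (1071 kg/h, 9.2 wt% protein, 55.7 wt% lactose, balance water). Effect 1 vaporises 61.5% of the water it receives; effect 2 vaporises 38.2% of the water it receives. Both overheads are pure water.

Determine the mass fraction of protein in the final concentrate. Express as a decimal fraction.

0.1256

water in feed = 1071×0.351 = 375.92 kg/h.
After stage 1: water left = (1−0.615)×375.92 = 144.73; stream total = 839.81 kg/h.
After stage 2: water left = (1−0.382)×144.73 = 89.443; final concentrate = 784.52 kg/h.
protein fraction = 98.532/784.52 = 0.1256.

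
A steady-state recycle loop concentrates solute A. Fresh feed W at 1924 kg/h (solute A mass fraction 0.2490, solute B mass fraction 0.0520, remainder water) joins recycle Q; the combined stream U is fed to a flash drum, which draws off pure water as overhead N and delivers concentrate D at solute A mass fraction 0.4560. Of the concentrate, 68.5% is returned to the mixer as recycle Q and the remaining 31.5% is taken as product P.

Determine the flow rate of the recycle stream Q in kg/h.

2285 kg/h

Overall solute A balance (none leaves overhead): solute A in fresh feed = solute A in product, i.e. 1924×0.249 = (1−0.685)·D·0.456.
D = 479.08/(0.456×0.315) = 3335.3 kg/h.
Recycle Q = 0.685×3335.3 = 2284.6 kg/h.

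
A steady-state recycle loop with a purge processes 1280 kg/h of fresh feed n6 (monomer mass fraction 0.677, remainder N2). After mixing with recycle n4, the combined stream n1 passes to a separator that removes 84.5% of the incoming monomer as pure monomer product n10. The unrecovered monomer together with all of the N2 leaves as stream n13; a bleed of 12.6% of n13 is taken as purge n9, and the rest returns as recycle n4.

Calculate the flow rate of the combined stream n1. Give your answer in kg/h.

N2 enters only via n6 and leaves only via the purge: 1280×0.323 = 0.126×(N2 in n13), and the separator passes all N2, so N2 in n1 = N2 in n13 = 3281.3 kg/h.
monomer in n1: m_A = 1280×0.677 + (1−0.126)·(1−0.845)·m_A, so m_A = 866.56/0.8645 = 1002.3 kg/h.
n1 = 1002.3 + 3281.3 = 4283.6 kg/h.

4284 kg/h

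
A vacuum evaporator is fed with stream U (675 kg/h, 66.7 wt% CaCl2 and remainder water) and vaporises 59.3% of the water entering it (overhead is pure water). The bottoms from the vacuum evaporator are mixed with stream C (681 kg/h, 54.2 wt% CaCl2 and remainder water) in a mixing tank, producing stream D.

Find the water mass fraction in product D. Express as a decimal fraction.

Vapour removed = 0.593×0.333×675 = 133.29 kg/h; concentrate = 541.71 kg/h.
water reaching the mixer = 91.483 (from concentrate) + 681×0.458 = 403.38 kg/h.
Product flow = 541.71 + 681 = 1222.7 kg/h; water fraction = 0.330.

0.330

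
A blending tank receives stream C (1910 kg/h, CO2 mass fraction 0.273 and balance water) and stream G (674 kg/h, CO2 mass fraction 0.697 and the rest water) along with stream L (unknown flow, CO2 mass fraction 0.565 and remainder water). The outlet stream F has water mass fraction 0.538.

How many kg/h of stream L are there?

Let L be the unknown flow. Total out = 2584 + L.
water balance: 1592.8 + 0.435·L = 0.538·(2584 + L)
(0.435 − 0.538)·L = 0.538×2584 − 1592.8 = -202.6
L = -202.6 / -0.103 = 1967 kg/h

1967 kg/h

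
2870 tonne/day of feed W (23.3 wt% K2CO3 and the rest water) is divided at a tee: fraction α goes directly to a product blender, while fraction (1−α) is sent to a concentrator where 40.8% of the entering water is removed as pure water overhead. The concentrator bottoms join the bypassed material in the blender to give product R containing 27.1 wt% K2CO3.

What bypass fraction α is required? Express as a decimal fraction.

All 2870×0.233 = 668.71 tonne/day of K2CO3 reaches R, so R = 668.71/0.271 = 2467.6 tonne/day and vapour = 402.44 tonne/day.
The evaporator receives (1−α)·2870 of feed at 0.767 water and removes 0.408 of that water:
0.408×0.767×(1−α)×2870 = 402.44
(1−α) = 402.44/898.13 = 0.4481;  α = 0.5519.

0.552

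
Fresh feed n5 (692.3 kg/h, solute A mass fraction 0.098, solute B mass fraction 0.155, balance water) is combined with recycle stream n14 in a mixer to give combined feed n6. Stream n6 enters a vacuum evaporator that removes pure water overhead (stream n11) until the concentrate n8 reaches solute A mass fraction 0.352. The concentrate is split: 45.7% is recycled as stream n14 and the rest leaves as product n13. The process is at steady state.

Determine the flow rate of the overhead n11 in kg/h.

499.6 kg/h

Overall solute A balance (none leaves overhead): solute A in fresh feed = solute A in product, i.e. 692.3×0.098 = (1−0.457)·n8·0.352.
n8 = 67.845/(0.352×0.543) = 354.96 kg/h.
Recycle n14 = 0.457×354.96 = 162.22 kg/h.
Combined feed n6 = 692.3 + 162.22 = 854.52 kg/h.
Overhead n11 = n6 − n8 = 854.52 − 354.96 = 499.56 kg/h.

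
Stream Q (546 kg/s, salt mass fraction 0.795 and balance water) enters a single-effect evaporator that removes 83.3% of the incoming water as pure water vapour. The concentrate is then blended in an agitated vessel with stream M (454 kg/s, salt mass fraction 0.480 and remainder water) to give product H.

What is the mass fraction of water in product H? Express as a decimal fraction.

0.281

Vapour removed = 0.833×0.205×546 = 93.238 kg/s; concentrate = 452.76 kg/s.
water reaching the mixer = 18.692 (from concentrate) + 454×0.520 = 254.77 kg/s.
Product flow = 452.76 + 454 = 906.76 kg/s; water fraction = 0.281.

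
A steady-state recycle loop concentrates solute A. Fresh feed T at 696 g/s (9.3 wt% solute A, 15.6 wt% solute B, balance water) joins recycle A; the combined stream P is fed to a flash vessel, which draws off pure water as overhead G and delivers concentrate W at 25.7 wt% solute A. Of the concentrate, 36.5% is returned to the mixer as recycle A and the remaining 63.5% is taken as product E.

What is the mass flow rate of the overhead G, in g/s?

444.1 g/s

Overall solute A balance (none leaves overhead): solute A in fresh feed = solute A in product, i.e. 696×0.093 = (1−0.365)·W·0.257.
W = 64.728/(0.257×0.635) = 396.63 g/s.
Recycle A = 0.365×396.63 = 144.77 g/s.
Combined feed P = 696 + 144.77 = 840.77 g/s.
Overhead G = P − W = 840.77 − 396.63 = 444.14 g/s.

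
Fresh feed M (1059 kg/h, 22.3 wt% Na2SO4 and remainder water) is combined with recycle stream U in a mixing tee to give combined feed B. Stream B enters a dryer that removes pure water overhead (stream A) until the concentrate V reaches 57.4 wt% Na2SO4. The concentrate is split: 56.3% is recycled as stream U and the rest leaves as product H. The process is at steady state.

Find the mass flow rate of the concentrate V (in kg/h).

Overall Na2SO4 balance (none leaves overhead): Na2SO4 in fresh feed = Na2SO4 in product, i.e. 1059×0.223 = (1−0.563)·V·0.574.
V = 236.16/(0.574×0.437) = 941.47 kg/h.

941.5 kg/h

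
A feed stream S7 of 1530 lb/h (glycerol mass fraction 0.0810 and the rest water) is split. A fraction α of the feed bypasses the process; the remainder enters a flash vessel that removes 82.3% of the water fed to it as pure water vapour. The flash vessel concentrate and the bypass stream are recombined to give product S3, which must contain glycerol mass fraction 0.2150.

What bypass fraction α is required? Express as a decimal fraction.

0.176

All 1530×0.081 = 123.93 lb/h of glycerol reaches S3, so S3 = 123.93/0.215 = 576.42 lb/h and vapour = 953.58 lb/h.
The evaporator receives (1−α)·1530 of feed at 0.919 water and removes 0.823 of that water:
0.823×0.919×(1−α)×1530 = 953.58
(1−α) = 953.58/1157.2 = 0.8240;  α = 0.1760.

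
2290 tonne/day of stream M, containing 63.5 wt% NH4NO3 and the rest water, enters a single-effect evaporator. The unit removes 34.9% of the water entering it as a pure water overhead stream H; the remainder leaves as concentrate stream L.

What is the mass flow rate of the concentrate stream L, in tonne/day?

1998 tonne/day

water entering = 2290×0.365 = 835.85 tonne/day; overhead removed = 0.349×835.85 = 291.71 tonne/day.
Concentrate = 2290 − 291.71 = 1998.3 tonne/day.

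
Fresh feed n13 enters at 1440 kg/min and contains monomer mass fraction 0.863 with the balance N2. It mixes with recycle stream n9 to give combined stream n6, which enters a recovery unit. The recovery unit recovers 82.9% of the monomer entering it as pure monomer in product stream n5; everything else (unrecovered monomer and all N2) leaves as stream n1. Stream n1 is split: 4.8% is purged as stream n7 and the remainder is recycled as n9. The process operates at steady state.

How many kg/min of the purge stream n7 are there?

N2 enters only via n13 and leaves only via the purge: 1440×0.137 = 0.048×(N2 in n1), and the recovery unit passes all N2, so N2 in n6 = N2 in n1 = 4110 kg/min.
monomer in n6: m_A = 1440×0.863 + (1−0.048)·(1−0.829)·m_A, so m_A = 1242.7/0.8372 = 1484.4 kg/min.
n1 = (1−0.829)×1484.4 + 4110 = 4363.8 kg/min.
Purge n7 = 0.048×4363.8 = 209.46 kg/min.

209.5 kg/min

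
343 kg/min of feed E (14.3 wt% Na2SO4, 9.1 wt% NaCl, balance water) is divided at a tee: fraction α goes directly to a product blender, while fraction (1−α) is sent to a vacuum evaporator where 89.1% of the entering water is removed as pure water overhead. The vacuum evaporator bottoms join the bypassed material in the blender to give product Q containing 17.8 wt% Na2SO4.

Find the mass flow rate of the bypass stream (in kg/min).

All 343×0.143 = 49.049 kg/min of Na2SO4 reaches Q, so Q = 49.049/0.178 = 275.56 kg/min and vapour = 67.444 kg/min.
The evaporator receives (1−α)·343 of feed at 0.766 water and removes 0.891 of that water:
0.891×0.766×(1−α)×343 = 67.444
(1−α) = 67.444/234.1 = 0.2881;  α = 0.7119.
Bypass flow = 0.7119×343 = 244.18 kg/min.

244.2 kg/min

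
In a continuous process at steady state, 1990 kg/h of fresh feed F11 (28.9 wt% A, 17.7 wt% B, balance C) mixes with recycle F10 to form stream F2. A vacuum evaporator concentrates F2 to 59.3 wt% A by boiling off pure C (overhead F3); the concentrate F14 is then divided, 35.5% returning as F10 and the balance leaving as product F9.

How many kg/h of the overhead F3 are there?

Overall A balance (none leaves overhead): A in fresh feed = A in product, i.e. 1990×0.289 = (1−0.355)·F14·0.593.
F14 = 575.11/(0.593×0.645) = 1503.6 kg/h.
Recycle F10 = 0.355×1503.6 = 533.78 kg/h.
Combined feed F2 = 1990 + 533.78 = 2523.8 kg/h.
Overhead F3 = F2 − F14 = 2523.8 − 1503.6 = 1020.2 kg/h.

1020 kg/h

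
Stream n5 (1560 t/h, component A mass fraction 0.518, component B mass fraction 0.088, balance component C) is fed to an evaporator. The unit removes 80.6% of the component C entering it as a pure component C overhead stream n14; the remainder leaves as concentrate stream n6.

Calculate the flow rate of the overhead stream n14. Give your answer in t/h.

495.4 t/h

component C entering = 1560×0.394 = 614.64 t/h; overhead removed = 0.806×614.64 = 495.4 t/h.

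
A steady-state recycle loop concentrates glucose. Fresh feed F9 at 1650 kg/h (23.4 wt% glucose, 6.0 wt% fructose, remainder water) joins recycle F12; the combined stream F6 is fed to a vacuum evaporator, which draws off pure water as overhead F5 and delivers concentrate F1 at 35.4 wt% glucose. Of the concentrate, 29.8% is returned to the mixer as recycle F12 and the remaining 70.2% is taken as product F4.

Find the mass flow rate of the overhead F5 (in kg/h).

Overall glucose balance (none leaves overhead): glucose in fresh feed = glucose in product, i.e. 1650×0.234 = (1−0.298)·F1·0.354.
F1 = 386.1/(0.354×0.702) = 1553.7 kg/h.
Recycle F12 = 0.298×1553.7 = 462.99 kg/h.
Combined feed F6 = 1650 + 462.99 = 2113 kg/h.
Overhead F5 = F6 − F1 = 2113 − 1553.7 = 559.32 kg/h.

559.3 kg/h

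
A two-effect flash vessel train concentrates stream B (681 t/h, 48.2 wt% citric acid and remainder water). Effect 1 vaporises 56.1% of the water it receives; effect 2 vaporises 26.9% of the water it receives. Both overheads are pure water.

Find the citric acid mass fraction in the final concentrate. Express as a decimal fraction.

0.7436

water in feed = 681×0.518 = 352.76 t/h.
After stage 1: water left = (1−0.561)×352.76 = 154.86; stream total = 483.1 t/h.
After stage 2: water left = (1−0.269)×154.86 = 113.2; final concentrate = 441.45 t/h.
citric acid fraction = 328.24/441.45 = 0.7436.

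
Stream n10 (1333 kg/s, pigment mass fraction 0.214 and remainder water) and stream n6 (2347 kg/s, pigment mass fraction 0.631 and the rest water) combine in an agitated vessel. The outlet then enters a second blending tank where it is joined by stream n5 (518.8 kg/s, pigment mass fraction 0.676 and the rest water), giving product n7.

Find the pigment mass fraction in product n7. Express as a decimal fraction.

Overall, product flow = 4198.8 kg/s.
pigment in = 1333×0.214 + 2347×0.631 + 518.8×0.676 = 2116.9 kg/s.
pigment fraction in n7 = 0.504.

0.504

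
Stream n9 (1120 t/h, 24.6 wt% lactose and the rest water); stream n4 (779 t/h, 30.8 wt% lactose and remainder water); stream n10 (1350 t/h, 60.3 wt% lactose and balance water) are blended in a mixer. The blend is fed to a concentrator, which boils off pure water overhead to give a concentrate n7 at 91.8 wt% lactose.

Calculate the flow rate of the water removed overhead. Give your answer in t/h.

1801 t/h

lactose entering = 1120×0.246 + 779×0.308 + 1350×0.603 = 1329.5 t/h.
All lactose reports to n7, so n7 = 1329.5/0.918 = 1448.3 t/h.
Total feed = 3249 t/h; overhead = 3249 − 1448.3 = 1800.7 t/h.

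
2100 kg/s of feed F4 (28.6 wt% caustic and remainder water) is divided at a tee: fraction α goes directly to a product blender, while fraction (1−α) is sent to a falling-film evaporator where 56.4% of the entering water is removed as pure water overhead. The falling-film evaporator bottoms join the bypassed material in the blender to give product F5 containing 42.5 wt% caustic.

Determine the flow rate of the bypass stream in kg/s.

All 2100×0.286 = 600.6 kg/s of caustic reaches F5, so F5 = 600.6/0.425 = 1413.2 kg/s and vapour = 686.82 kg/s.
The evaporator receives (1−α)·2100 of feed at 0.714 water and removes 0.564 of that water:
0.564×0.714×(1−α)×2100 = 686.82
(1−α) = 686.82/845.66 = 0.8122;  α = 0.1878.
Bypass flow = 0.1878×2100 = 394.44 kg/s.

394.4 kg/s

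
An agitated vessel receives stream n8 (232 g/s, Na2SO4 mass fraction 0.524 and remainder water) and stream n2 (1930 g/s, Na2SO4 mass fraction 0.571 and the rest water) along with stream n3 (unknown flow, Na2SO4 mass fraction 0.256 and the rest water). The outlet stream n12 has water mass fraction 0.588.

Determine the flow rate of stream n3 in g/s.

Let n3 be the unknown flow. Total out = 2162 + n3.
water balance: 938.4 + 0.744·n3 = 0.588·(2162 + n3)
(0.744 − 0.588)·n3 = 0.588×2162 − 938.4 = 332.85
n3 = 332.85 / 0.156 = 2133.7 g/s

2134 g/s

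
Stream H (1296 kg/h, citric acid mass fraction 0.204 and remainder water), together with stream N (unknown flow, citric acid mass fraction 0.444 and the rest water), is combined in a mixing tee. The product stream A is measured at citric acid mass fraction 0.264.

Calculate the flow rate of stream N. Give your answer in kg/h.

432 kg/h

Let N be the unknown flow. Total out = 1296 + N.
citric acid balance: 264.38 + 0.444·N = 0.264·(1296 + N)
(0.444 − 0.264)·N = 0.264×1296 − 264.38 = 77.76
N = 77.76 / 0.180 = 432 kg/h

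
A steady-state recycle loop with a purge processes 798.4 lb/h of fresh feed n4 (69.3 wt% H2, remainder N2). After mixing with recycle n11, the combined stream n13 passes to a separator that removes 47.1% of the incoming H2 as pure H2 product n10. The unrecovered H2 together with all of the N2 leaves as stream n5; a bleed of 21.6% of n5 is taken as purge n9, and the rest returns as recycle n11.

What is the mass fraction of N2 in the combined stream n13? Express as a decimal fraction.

0.546

N2 enters only via n4 and leaves only via the purge: 798.4×0.307 = 0.216×(N2 in n5), and the separator passes all N2, so N2 in n13 = N2 in n5 = 1134.8 lb/h.
H2 in n13: m_A = 798.4×0.693 + (1−0.216)·(1−0.471)·m_A, so m_A = 553.29/0.5853 = 945.37 lb/h.
n13 = 945.37 + 1134.8 = 2080.1 lb/h.
N2 fraction in n13 = 1134.8/2080.1 = 0.546.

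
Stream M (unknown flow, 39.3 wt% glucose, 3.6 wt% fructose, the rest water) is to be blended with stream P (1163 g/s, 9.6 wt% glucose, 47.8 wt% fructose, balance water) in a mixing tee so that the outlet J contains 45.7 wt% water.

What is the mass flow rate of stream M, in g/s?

316.3 g/s

Let M be the unknown flow. Total out = 1163 + M.
water balance: 495.44 + 0.571·M = 0.457·(1163 + M)
(0.571 − 0.457)·M = 0.457×1163 − 495.44 = 36.053
M = 36.053 / 0.114 = 316.25 g/s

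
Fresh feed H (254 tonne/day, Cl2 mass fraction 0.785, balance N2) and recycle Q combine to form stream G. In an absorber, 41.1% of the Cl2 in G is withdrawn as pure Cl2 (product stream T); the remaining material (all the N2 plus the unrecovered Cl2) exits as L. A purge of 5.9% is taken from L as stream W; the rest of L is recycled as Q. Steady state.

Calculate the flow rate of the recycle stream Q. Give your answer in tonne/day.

1119 tonne/day

N2 enters only via H and leaves only via the purge: 254×0.215 = 0.059×(N2 in L), and the absorber passes all N2, so N2 in G = N2 in L = 925.59 tonne/day.
Cl2 in G: m_A = 254×0.785 + (1−0.059)·(1−0.411)·m_A, so m_A = 199.39/0.4458 = 447.31 tonne/day.
L = (1−0.411)×447.31 + 925.59 = 1189.1 tonne/day.
Recycle Q = (1−0.059)×1189.1 = 1118.9 tonne/day.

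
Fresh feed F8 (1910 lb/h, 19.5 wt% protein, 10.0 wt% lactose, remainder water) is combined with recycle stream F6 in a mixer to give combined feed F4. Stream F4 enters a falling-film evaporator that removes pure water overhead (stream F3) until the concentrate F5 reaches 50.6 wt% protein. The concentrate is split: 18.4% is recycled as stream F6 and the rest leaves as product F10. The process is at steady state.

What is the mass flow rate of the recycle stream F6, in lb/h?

Overall protein balance (none leaves overhead): protein in fresh feed = protein in product, i.e. 1910×0.195 = (1−0.184)·F5·0.506.
F5 = 372.45/(0.506×0.816) = 902.04 lb/h.
Recycle F6 = 0.184×902.04 = 165.98 lb/h.

166 lb/h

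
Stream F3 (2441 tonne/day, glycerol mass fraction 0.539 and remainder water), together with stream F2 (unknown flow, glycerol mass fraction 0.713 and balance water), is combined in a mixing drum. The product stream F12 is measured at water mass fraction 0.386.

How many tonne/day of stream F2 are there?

Let F2 be the unknown flow. Total out = 2441 + F2.
water balance: 1125.3 + 0.287·F2 = 0.386·(2441 + F2)
(0.287 − 0.386)·F2 = 0.386×2441 − 1125.3 = -183.08
F2 = -183.08 / -0.099 = 1849.2 tonne/day

1849 tonne/day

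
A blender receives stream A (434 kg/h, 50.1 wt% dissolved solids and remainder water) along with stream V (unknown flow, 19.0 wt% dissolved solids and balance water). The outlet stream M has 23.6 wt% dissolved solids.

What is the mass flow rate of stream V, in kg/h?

Let V be the unknown flow. Total out = 434 + V.
dissolved solids balance: 217.43 + 0.190·V = 0.236·(434 + V)
(0.190 − 0.236)·V = 0.236×434 − 217.43 = -115.01
V = -115.01 / -0.046 = 2500.2 kg/h

2500 kg/h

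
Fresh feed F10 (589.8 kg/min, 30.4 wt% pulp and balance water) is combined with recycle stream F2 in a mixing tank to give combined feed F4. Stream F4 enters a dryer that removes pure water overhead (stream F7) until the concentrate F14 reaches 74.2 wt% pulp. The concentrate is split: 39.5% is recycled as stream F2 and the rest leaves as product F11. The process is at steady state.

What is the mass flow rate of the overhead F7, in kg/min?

348.2 kg/min

Overall pulp balance (none leaves overhead): pulp in fresh feed = pulp in product, i.e. 589.8×0.304 = (1−0.395)·F14·0.742.
F14 = 179.3/(0.742×0.605) = 399.41 kg/min.
Recycle F2 = 0.395×399.41 = 157.77 kg/min.
Combined feed F4 = 589.8 + 157.77 = 747.57 kg/min.
Overhead F7 = F4 − F14 = 747.57 − 399.41 = 348.16 kg/min.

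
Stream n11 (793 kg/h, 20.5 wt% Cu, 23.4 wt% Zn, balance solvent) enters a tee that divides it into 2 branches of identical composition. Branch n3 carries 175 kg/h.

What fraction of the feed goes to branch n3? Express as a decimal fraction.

0.221

Fraction to n3 = 175/793 = 0.2207.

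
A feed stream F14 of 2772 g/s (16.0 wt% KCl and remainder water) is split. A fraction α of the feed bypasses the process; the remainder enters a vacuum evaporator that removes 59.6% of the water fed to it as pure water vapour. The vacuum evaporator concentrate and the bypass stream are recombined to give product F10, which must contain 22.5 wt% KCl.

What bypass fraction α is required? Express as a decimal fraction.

All 2772×0.160 = 443.52 g/s of KCl reaches F10, so F10 = 443.52/0.225 = 1971.2 g/s and vapour = 800.8 g/s.
The evaporator receives (1−α)·2772 of feed at 0.840 water and removes 0.596 of that water:
0.596×0.840×(1−α)×2772 = 800.8
(1−α) = 800.8/1387.8 = 0.5770;  α = 0.4230.

0.423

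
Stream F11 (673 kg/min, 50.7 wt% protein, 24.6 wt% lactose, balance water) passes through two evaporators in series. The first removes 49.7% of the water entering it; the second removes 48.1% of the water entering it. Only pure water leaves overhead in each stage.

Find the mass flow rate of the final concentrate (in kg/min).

550.2 kg/min

water in feed = 673×0.247 = 166.23 kg/min.
After stage 1: water left = (1−0.497)×166.23 = 83.614; stream total = 590.38 kg/min.
After stage 2: water left = (1−0.481)×83.614 = 43.396; final concentrate = 550.16 kg/min.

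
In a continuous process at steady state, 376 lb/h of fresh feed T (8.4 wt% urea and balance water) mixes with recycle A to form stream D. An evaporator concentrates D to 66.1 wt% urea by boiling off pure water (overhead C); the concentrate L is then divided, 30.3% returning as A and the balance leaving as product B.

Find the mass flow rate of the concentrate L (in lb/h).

68.55 lb/h

Overall urea balance (none leaves overhead): urea in fresh feed = urea in product, i.e. 376×0.084 = (1−0.303)·L·0.661.
L = 31.584/(0.661×0.697) = 68.554 lb/h.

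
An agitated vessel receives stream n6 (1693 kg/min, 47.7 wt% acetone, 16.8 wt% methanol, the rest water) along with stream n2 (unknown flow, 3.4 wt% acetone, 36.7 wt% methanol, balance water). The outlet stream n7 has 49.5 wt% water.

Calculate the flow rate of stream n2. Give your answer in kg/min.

2279 kg/min

Let n2 be the unknown flow. Total out = 1693 + n2.
water balance: 601.01 + 0.599·n2 = 0.495·(1693 + n2)
(0.599 − 0.495)·n2 = 0.495×1693 − 601.01 = 237.02
n2 = 237.02 / 0.104 = 2279 kg/min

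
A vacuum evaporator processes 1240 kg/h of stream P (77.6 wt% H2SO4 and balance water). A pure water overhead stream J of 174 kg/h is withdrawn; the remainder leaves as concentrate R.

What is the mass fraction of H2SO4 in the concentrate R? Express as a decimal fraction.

H2SO4 is not removed: 1240×0.776 = 962.24 kg/h of H2SO4 enters R.
Concentrate = 1240 − 174 = 1066 kg/h.
Mass fraction = 962.24/1066 = 0.903.

0.903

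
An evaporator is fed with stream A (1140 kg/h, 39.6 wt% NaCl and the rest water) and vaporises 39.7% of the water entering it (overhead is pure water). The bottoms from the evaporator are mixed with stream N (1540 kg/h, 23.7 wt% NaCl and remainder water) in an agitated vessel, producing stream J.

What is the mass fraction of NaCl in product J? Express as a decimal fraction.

Vapour removed = 0.397×0.604×1140 = 273.36 kg/h; concentrate = 866.64 kg/h.
NaCl reaching the mixer = 451.44 (from concentrate) + 1540×0.237 = 816.42 kg/h.
Product flow = 866.64 + 1540 = 2406.6 kg/h; NaCl fraction = 0.339.

0.339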